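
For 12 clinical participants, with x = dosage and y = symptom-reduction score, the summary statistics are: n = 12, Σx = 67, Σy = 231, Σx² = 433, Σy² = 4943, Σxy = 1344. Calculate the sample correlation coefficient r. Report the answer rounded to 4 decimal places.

0.3173

S_xy = nΣxy − ΣxΣy = 12·1344 − 67·231 = 16128 − 15477 = 651
S_xx = nΣx² − (Σx)² = 12·433 − 67² = 5196 − 4489 = 707
S_yy = nΣy² − (Σy)² = 12·4943 − 231² = 59316 − 53361 = 5955
r = S_xy / √(S_xx·S_yy) = 651 / √(707·5955) = 651 / √4210185 = 651 / 2051.8735 = 0.3173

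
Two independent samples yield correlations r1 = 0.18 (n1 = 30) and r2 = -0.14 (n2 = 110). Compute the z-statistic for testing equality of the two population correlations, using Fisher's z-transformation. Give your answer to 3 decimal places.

1.499

Fisher z-transforms: z1 = atanh(0.18) = 0.181983, z2 = atanh(-0.14) = -0.140926; difference d = 0.322909
Var(d) = 1/27 + 1/107 = 0.0370370 + 0.0093458 = 0.0463828
z = d/√Var(d) = 0.322909 / √0.0463828 = 0.322909 / 0.215367 = 1.499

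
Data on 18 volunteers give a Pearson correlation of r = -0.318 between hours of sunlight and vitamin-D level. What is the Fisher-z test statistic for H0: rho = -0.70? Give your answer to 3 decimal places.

Fisher z: atanh(-0.318) = -0.329421, atanh(-0.70) = -0.867301
z = (z_r − z_0)·√(n−3) = (-0.329421 − (-0.867301))·√15 = 0.537880 · 3.872983 = 2.083

2.083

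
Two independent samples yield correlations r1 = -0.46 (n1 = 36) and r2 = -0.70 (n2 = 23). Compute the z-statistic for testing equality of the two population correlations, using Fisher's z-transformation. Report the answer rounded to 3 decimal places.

Fisher z-transforms: z1 = atanh(-0.46) = -0.497311, z2 = atanh(-0.70) = -0.867301; difference d = 0.369990
Var(d) = 1/33 + 1/20 = 0.0303030 + 0.0500000 = 0.0803030
z = d/√Var(d) = 0.369990 / √0.0803030 = 0.369990 / 0.283378 = 1.306

1.306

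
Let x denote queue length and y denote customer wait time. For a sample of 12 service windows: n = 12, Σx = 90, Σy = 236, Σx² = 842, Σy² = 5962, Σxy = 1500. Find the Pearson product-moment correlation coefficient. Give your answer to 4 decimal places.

-0.5749

Numerator: nΣxy − (Σx)(Σy) = 12·1500 − (90)(236) = -3240
Denominator: √[(nΣx²−(Σx)²)(nΣy²−(Σy)²)]
  nΣx²−(Σx)² = 12·842 − 8100 = 2004;  nΣy²−(Σy)² = 12·5962 − 55696 = 15848
  √(2004·15848) = √31759392 = 5635.5472
r = -3240 / 5635.5472 = -0.5749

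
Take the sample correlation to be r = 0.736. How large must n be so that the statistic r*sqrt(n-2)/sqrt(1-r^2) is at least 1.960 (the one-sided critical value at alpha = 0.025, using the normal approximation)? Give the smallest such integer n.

r√(n−2)/√(1−r²) ≥ 1.960  ⇔  n−2 ≥ (1.960)²·(1−r²)/r²
(1−r²)/r² = (1−0.541696)/0.541696 = 0.8461
n ≥ 2 + 3.8416·0.8461 = 2 + 3.2504 = 5.2504
⌈5.2504⌉ = 6

6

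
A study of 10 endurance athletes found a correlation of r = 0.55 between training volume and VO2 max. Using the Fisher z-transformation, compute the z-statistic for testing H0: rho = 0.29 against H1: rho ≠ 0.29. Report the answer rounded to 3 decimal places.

0.846

z_r = atanh(0.55) = 0.618381,  z_0 = atanh(0.29) = 0.298566
SE = 1/√(n−3) = 1/√7 = 0.377964
z = (z_r − z_0)/SE = (0.618381 − 0.298566) / 0.377964 = 0.319815 / 0.377964 = 0.846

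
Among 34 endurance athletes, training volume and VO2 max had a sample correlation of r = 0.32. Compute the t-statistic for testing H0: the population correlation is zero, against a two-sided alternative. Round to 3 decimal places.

1.911

t = r·√(n−2) / √(1−r²) with r = 0.32, n = 34
  = 0.32·√32 / √(1 − 0.1024)
  = 0.32·5.656854 / 0.947418
  = 1.810193 / 0.947418 = 1.911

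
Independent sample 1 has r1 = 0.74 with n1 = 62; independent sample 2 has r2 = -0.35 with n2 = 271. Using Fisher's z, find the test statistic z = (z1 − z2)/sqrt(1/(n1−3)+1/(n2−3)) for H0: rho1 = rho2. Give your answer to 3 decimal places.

Fisher z-transforms: z1 = atanh(0.74) = 0.950479, z2 = atanh(-0.35) = -0.365444; difference d = 1.315923
Var(d) = 1/59 + 1/268 = 0.0169492 + 0.0037313 = 0.0206805
z = d/√Var(d) = 1.315923 / √0.0206805 = 1.315923 / 0.143807 = 9.151

9.151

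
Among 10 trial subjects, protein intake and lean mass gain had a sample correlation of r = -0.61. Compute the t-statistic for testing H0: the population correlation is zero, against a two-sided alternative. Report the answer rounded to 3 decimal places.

-2.177

1 − r² = 1 − 0.3721 = 0.6279;  √(1−r²) = 0.792401
√(n−2) = √8 = 2.828427
t = r·√(n−2)/√(1−r²) = -0.61 · 2.828427 / 0.792401 = -2.177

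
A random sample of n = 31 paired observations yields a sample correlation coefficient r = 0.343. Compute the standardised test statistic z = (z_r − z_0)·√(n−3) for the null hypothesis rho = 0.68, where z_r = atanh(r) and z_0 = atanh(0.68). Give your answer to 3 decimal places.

Fisher z: atanh(0.343) = 0.357489, atanh(0.68) = 0.829114
z = (z_r − z_0)·√(n−3) = (0.357489 − 0.829114)·√28 = -0.471625 · 5.291503 = -2.496

-2.496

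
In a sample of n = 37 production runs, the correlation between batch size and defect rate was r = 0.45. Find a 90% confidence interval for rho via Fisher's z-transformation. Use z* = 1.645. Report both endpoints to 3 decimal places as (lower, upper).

z_r = atanh(0.45) = 0.484700;  SE = 1/√(n−3) = 1/√34 = 0.171499
z-limits: 0.484700 ± 1.645·0.171499 = 0.484700 ± 0.282116 = [0.202584, 0.766816]
ρ-limits: (tanh 0.202584, tanh 0.766816) = (0.200, 0.645)

(0.200, 0.645)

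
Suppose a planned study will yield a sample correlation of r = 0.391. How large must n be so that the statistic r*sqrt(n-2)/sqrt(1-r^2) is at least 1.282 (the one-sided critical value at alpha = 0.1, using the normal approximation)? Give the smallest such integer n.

r√(n−2)/√(1−r²) ≥ 1.282  ⇔  n−2 ≥ (1.282)²·(1−r²)/r²
(1−r²)/r² = (1−0.152881)/0.152881 = 5.5410
n ≥ 2 + 1.643524·5.5410 = 2 + 9.1068 = 11.1068
⌈11.1068⌉ = 12

12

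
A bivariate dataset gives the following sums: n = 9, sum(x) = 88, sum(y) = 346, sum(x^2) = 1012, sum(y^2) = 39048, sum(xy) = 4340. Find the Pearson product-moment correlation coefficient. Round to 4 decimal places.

0.4844

Numerator: nΣxy − (Σx)(Σy) = 9·4340 − (88)(346) = 8612
Denominator: √[(nΣx²−(Σx)²)(nΣy²−(Σy)²)]
  nΣx²−(Σx)² = 9·1012 − 7744 = 1364;  nΣy²−(Σy)² = 9·39048 − 119716 = 231716
  √(1364·231716) = √316060624 = 17778.0939
r = 8612 / 17778.0939 = 0.4844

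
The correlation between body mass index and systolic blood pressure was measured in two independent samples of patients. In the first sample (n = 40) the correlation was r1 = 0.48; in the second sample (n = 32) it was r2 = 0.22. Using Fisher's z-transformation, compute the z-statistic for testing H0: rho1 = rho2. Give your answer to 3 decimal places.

z1 = atanh(0.48) = 0.522984,  z2 = atanh(0.22) = 0.223656
SE = √(1/(n1−3) + 1/(n2−3)) = √(1/37 + 1/29) = √(0.0270270 + 0.0344828) = √0.0615098 = 0.248012
z = (z1 − z2)/SE = (0.522984 − 0.223656) / 0.248012 = 0.299328 / 0.248012 = 1.207

1.207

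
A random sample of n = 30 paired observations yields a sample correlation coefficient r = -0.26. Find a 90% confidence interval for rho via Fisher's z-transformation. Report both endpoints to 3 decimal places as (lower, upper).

(-0.525, 0.050)

Fisher z: z_r = atanh(r) = ½·ln((1+(-0.26))/(1−(-0.26))) = -0.266108
SE(z) = 1/√(n−3) = 1/√27 = 0.192450
90% ⇒ z* = 1.645; margin = 1.645·0.192450 = 0.316580
CI on z-scale: (-0.582688, 0.050472)
Back-transform: tanh(-0.582688) = -0.524616, tanh(0.050472) = 0.050429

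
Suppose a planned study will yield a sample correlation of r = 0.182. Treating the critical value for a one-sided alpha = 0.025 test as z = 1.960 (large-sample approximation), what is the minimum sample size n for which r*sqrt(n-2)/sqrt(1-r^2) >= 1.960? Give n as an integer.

115

Need r·√(n−2)/√(1−r²) ≥ 1.960
√(n−2) ≥ 1.960·√(1−0.033124) / 0.182 = 1.960·0.983299 / 0.182 = 10.5894
n−2 ≥ 112.1354  ⇒  n ≥ 114.1354
Smallest integer n = 115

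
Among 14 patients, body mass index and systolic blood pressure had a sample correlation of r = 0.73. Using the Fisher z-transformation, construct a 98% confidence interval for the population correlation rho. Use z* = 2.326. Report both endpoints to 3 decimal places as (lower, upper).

z_r = atanh(0.73) = 0.928727;  SE = 1/√(n−3) = 1/√11 = 0.301511
z-limits: 0.928727 ± 2.326·0.301511 = 0.928727 ± 0.701315 = [0.227412, 1.630042]
ρ-limits: (tanh 0.227412, tanh 1.630042) = (0.224, 0.926)

(0.224, 0.926)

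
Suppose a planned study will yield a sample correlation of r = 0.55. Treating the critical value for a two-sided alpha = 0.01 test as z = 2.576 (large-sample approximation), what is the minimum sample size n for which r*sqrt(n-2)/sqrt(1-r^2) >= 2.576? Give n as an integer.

18

Need r·√(n−2)/√(1−r²) ≥ 2.576
√(n−2) ≥ 2.576·√(1−0.3025) / 0.55 = 2.576·0.835165 / 0.55 = 3.9116
n−2 ≥ 15.3006  ⇒  n ≥ 17.3006
Smallest integer n = 18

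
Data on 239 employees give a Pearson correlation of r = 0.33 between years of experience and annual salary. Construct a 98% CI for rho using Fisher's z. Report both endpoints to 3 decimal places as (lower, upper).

(0.189, 0.458)

z_r = atanh(0.33) = 0.342828;  SE = 1/√(n−3) = 1/√236 = 0.065094
z-limits: 0.342828 ± 2.326·0.065094 = 0.342828 ± 0.151409 = [0.191419, 0.494237]
ρ-limits: (tanh 0.191419, tanh 0.494237) = (0.189, 0.458)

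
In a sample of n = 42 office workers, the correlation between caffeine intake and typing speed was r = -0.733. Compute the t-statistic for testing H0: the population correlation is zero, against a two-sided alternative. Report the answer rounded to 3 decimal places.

-6.815

1 − r² = 1 − 0.537289 = 0.462711;  √(1−r²) = 0.680229
√(n−2) = √40 = 6.324555
t = r·√(n−2)/√(1−r²) = -0.733 · 6.324555 / 0.680229 = -6.815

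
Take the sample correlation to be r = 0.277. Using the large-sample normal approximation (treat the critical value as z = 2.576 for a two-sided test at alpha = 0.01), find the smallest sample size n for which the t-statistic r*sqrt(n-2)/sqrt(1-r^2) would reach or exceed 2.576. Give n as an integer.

82

Need r·√(n−2)/√(1−r²) ≥ 2.576
√(n−2) ≥ 2.576·√(1−0.076729) / 0.277 = 2.576·0.960870 / 0.277 = 8.9357
n−2 ≥ 79.8467  ⇒  n ≥ 81.8467
Smallest integer n = 82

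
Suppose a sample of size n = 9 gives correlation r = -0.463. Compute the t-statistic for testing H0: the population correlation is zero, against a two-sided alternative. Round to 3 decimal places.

t = r·√(n−2) / √(1−r²) with r = -0.463, n = 9
  = -0.463·√7 / √(1 − 0.214369)
  = -0.463·2.645751 / 0.886358
  = -1.224983 / 0.886358 = -1.382

-1.382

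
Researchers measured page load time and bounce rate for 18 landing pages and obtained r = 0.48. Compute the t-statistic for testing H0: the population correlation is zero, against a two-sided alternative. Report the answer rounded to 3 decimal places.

2.189

1 − r² = 1 − 0.2304 = 0.7696;  √(1−r²) = 0.877268
√(n−2) = √16 = 4.000000
t = r·√(n−2)/√(1−r²) = 0.48 · 4.000000 / 0.877268 = 2.189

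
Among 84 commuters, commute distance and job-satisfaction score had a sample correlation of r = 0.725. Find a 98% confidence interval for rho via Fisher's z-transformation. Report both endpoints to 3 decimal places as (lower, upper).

(0.578, 0.826)

z_r = atanh(0.725) = 0.918106;  SE = 1/√(n−3) = 1/√81 = 0.111111
z-limits: 0.918106 ± 2.326·0.111111 = 0.918106 ± 0.258444 = [0.659662, 1.176550]
ρ-limits: (tanh 0.659662, tanh 1.176550) = (0.578, 0.826)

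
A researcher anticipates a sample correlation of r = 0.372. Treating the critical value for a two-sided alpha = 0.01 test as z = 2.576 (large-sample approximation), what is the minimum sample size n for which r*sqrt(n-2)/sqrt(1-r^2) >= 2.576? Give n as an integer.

r√(n−2)/√(1−r²) ≥ 2.576  ⇔  n−2 ≥ (2.576)²·(1−r²)/r²
(1−r²)/r² = (1−0.138384)/0.138384 = 6.2263
n ≥ 2 + 6.635776·6.2263 = 2 + 41.3163 = 43.3163
⌈43.3163⌉ = 44

44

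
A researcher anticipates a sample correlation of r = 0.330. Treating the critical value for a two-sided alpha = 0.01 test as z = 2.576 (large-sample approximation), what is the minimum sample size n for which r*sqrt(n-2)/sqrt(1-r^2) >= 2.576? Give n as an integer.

r√(n−2)/√(1−r²) ≥ 2.576  ⇔  n−2 ≥ (2.576)²·(1−r²)/r²
(1−r²)/r² = (1−0.108900)/0.108900 = 8.1827
n ≥ 2 + 6.635776·8.1827 = 2 + 54.2986 = 56.2986
⌈56.2986⌉ = 57

57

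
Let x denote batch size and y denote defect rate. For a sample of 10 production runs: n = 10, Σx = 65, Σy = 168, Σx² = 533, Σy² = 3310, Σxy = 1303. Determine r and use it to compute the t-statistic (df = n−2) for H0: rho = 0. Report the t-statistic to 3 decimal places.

6.169

Numerator: nΣxy − (Σx)(Σy) = 10·1303 − (65)(168) = 2110
Denominator: √[(nΣx²−(Σx)²)(nΣy²−(Σy)²)]
  nΣx²−(Σx)² = 10·533 − 4225 = 1105;  nΣy²−(Σy)² = 10·3310 − 28224 = 4876
  √(1105·4876) = √5387980 = 2321.2023
r = 2110 / 2321.2023 = 0.9090
t = r·√(n−2)/√(1−r²) = 0.9090·√8 / √(1−0.826281) = 2.571040 / 0.416796 = 6.169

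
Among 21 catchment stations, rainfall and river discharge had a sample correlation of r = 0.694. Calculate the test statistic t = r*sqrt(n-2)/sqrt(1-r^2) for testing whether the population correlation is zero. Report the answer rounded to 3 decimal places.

1 − r² = 1 − 0.481636 = 0.518364;  √(1−r²) = 0.719975
√(n−2) = √19 = 4.358899
t = r·√(n−2)/√(1−r²) = 0.694 · 4.358899 / 0.719975 = 4.202

4.202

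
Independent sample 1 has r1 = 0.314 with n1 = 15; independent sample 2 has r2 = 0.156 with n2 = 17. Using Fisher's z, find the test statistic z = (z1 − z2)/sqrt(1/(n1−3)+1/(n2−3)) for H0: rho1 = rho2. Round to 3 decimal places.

0.426

z1 = atanh(0.314) = 0.324977,  z2 = atanh(0.156) = 0.157284
SE = √(1/(n1−3) + 1/(n2−3)) = √(1/12 + 1/14) = √(0.0833333 + 0.0714286) = √0.1547619 = 0.393398
z = (z1 − z2)/SE = (0.324977 − 0.157284) / 0.393398 = 0.167693 / 0.393398 = 0.426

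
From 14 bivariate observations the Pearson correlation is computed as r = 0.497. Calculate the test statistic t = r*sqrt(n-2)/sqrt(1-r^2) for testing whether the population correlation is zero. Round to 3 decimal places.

1.984

1 − r² = 1 − 0.247009 = 0.752991;  √(1−r²) = 0.867751
√(n−2) = √12 = 3.464102
t = r·√(n−2)/√(1−r²) = 0.497 · 3.464102 / 0.867751 = 1.984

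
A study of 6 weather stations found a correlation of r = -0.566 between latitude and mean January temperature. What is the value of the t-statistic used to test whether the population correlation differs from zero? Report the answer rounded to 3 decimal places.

t = r·√(n−2) / √(1−r²) with r = -0.566, n = 6
  = -0.566·√4 / √(1 − 0.320356)
  = -0.566·2.000000 / 0.824405
  = -1.132000 / 0.824405 = -1.373

-1.373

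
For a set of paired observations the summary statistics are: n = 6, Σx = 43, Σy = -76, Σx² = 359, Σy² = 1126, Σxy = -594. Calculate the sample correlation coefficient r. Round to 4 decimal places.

S_xy = nΣxy − ΣxΣy = 6·(-594) − 43·(-76) = -3564 − (-3268) = -296
S_xx = nΣx² − (Σx)² = 6·359 − 43² = 2154 − 1849 = 305
S_yy = nΣy² − (Σy)² = 6·1126 − (-76)² = 6756 − 5776 = 980
r = S_xy / √(S_xx·S_yy) = -296 / √(305·980) = -296 / √298900 = -296 / 546.7175 = -0.5414

-0.5414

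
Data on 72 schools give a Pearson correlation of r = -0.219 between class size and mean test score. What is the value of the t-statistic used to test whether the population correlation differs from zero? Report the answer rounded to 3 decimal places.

t = r·√(n−2) / √(1−r²) with r = -0.219, n = 72
  = -0.219·√70 / √(1 − 0.047961)
  = -0.219·8.366600 / 0.975725
  = -1.832285 / 0.975725 = -1.878

-1.878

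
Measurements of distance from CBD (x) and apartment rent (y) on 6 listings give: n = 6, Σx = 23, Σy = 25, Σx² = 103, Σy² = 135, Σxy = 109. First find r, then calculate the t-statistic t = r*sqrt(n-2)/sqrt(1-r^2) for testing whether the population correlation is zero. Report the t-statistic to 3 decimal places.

S_xy = nΣxy − ΣxΣy = 6·109 − 23·25 = 654 − 575 = 79
S_xx = nΣx² − (Σx)² = 6·103 − 23² = 618 − 529 = 89
S_yy = nΣy² − (Σy)² = 6·135 − 25² = 810 − 625 = 185
r = S_xy / √(S_xx·S_yy) = 79 / √(89·185) = 79 / √16465 = 79 / 128.3160 = 0.6157
t = r·√(n−2)/√(1−r²) = 0.6157·√4 / √(1−0.379086) = 1.231400 / 0.787981 = 1.563

1.563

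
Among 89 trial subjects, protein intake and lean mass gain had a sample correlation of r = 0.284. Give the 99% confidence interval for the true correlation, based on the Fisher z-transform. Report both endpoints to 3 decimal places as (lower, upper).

Fisher z: z_r = atanh(r) = ½·ln((1+0.284)/(1−0.284)) = 0.292028
SE(z) = 1/√(n−3) = 1/√86 = 0.107833
99% ⇒ z* = 2.576; margin = 2.576·0.107833 = 0.277778
CI on z-scale: (0.014250, 0.569806)
Back-transform: tanh(0.014250) = 0.014249, tanh(0.569806) = 0.515217

(0.014, 0.515)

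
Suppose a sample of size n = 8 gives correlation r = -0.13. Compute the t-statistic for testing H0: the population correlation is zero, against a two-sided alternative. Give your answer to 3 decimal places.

-0.321

t = r·√(n−2) / √(1−r²) with r = -0.13, n = 8
  = -0.13·√6 / √(1 − 0.0169)
  = -0.13·2.449490 / 0.991514
  = -0.318434 / 0.991514 = -0.321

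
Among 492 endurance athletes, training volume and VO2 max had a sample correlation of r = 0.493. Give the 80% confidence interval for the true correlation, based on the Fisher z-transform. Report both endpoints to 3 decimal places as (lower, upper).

(0.448, 0.536)

z_r = atanh(0.493) = 0.540016;  SE = 1/√(n−3) = 1/√489 = 0.045222
z-limits: 0.540016 ± 1.282·0.045222 = 0.540016 ± 0.057975 = [0.482041, 0.597991]
ρ-limits: (tanh 0.482041, tanh 0.597991) = (0.448, 0.536)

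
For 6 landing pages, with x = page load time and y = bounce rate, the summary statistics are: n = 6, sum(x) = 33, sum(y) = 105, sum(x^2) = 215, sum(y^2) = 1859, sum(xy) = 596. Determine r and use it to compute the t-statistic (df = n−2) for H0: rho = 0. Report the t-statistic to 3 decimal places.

1.903

S_xy = nΣxy − ΣxΣy = 6·596 − 33·105 = 3576 − 3465 = 111
S_xx = nΣx² − (Σx)² = 6·215 − 33² = 1290 − 1089 = 201
S_yy = nΣy² − (Σy)² = 6·1859 − 105² = 11154 − 11025 = 129
r = S_xy / √(S_xx·S_yy) = 111 / √(201·129) = 111 / √25929 = 111 / 161.0248 = 0.6893
t = r·√(n−2)/√(1−r²) = 0.6893·√4 / √(1−0.475134) = 1.378600 / 0.724476 = 1.903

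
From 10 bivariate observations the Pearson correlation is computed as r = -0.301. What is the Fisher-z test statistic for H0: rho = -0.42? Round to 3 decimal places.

Fisher z: atanh(-0.301) = -0.310619, atanh(-0.42) = -0.447692
z = (z_r − z_0)·√(n−3) = (-0.310619 − (-0.447692))·√7 = 0.137073 · 2.645751 = 0.363

0.363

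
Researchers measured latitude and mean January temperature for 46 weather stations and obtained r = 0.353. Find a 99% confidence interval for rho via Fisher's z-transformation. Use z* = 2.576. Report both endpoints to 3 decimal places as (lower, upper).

(-0.024, 0.642)

z_r = atanh(0.353) = 0.368867;  SE = 1/√(n−3) = 1/√43 = 0.152499
z-limits: 0.368867 ± 2.576·0.152499 = 0.368867 ± 0.392837 = [-0.023970, 0.761704]
ρ-limits: (tanh -0.023970, tanh 0.761704) = (-0.024, 0.642)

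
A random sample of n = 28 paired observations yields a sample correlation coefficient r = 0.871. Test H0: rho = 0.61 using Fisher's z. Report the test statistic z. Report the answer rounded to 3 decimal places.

Fisher z: atanh(0.871) = 1.337208, atanh(0.61) = 0.708921
z = (z_r − z_0)·√(n−3) = (1.337208 − 0.708921)·√25 = 0.628287 · 5.000000 = 3.141

3.141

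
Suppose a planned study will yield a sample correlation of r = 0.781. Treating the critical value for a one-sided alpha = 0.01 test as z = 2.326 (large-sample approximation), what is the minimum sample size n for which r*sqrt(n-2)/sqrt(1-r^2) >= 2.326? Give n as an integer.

Need r·√(n−2)/√(1−r²) ≥ 2.326
√(n−2) ≥ 2.326·√(1−0.609961) / 0.781 = 2.326·0.624531 / 0.781 = 1.8600
n−2 ≥ 3.4596  ⇒  n ≥ 5.4596
Smallest integer n = 6

6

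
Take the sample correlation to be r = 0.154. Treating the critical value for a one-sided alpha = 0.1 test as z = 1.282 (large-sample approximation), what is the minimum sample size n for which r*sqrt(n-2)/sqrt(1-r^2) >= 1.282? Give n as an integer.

r√(n−2)/√(1−r²) ≥ 1.282  ⇔  n−2 ≥ (1.282)²·(1−r²)/r²
(1−r²)/r² = (1−0.023716)/0.023716 = 41.1656
n ≥ 2 + 1.643524·41.1656 = 2 + 67.6567 = 69.6567
⌈69.6567⌉ = 70

70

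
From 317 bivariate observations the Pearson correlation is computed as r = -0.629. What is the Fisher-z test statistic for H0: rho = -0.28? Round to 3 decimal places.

-8.011

Fisher z: atanh(-0.629) = -0.739760, atanh(-0.28) = -0.287682
z = (z_r − z_0)·√(n−3) = (-0.739760 − (-0.287682))·√314 = -0.452078 · 17.720045 = -8.011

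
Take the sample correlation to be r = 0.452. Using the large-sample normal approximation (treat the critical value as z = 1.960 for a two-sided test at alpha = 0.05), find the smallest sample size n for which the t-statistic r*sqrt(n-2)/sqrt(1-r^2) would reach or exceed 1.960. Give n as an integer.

r√(n−2)/√(1−r²) ≥ 1.960  ⇔  n−2 ≥ (1.960)²·(1−r²)/r²
(1−r²)/r² = (1−0.204304)/0.204304 = 3.8947
n ≥ 2 + 3.8416·3.8947 = 2 + 14.9619 = 16.9619
⌈16.9619⌉ = 17

17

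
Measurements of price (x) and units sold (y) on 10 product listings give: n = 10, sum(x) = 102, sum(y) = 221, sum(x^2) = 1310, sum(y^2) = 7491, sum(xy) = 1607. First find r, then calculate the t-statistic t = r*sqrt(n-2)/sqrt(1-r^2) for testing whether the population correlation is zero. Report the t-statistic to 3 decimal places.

S_xy = nΣxy − ΣxΣy = 10·1607 − 102·221 = 16070 − 22542 = -6472
S_xx = nΣx² − (Σx)² = 10·1310 − 102² = 13100 − 10404 = 2696
S_yy = nΣy² − (Σy)² = 10·7491 − 221² = 74910 − 48841 = 26069
r = S_xy / √(S_xx·S_yy) = -6472 / √(2696·26069) = -6472 / √70282024 = -6472 / 8383.4375 = -0.7720
t = r·√(n−2)/√(1−r²) = -0.7720·√8 / √(1−0.595984) = -2.183546 / 0.635623 = -3.435

-3.435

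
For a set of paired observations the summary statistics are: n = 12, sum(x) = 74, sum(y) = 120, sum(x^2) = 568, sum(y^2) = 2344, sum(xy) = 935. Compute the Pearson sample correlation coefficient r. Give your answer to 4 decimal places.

Numerator: nΣxy − (Σx)(Σy) = 12·935 − (74)(120) = 2340
Denominator: √[(nΣx²−(Σx)²)(nΣy²−(Σy)²)]
  nΣx²−(Σx)² = 12·568 − 5476 = 1340;  nΣy²−(Σy)² = 12·2344 − 14400 = 13728
  √(1340·13728) = √18395520 = 4288.9999
r = 2340 / 4288.9999 = 0.5456

0.5456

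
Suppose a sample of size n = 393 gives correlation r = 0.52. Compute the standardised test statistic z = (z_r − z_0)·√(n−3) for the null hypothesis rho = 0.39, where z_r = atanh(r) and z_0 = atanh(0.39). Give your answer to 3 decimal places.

3.249

z_r = atanh(0.52) = 0.576340,  z_0 = atanh(0.39) = 0.411800
SE = 1/√(n−3) = 1/√390 = 0.050637
z = (z_r − z_0)/SE = (0.576340 − 0.411800) / 0.050637 = 0.164540 / 0.050637 = 3.249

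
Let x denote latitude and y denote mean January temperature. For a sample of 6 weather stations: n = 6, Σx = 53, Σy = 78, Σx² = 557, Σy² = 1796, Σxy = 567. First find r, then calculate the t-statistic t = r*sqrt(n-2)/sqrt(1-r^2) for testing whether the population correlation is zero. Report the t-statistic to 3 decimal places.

-1.044

Numerator: nΣxy − (Σx)(Σy) = 6·567 − (53)(78) = -732
Denominator: √[(nΣx²−(Σx)²)(nΣy²−(Σy)²)]
  nΣx²−(Σx)² = 6·557 − 2809 = 533;  nΣy²−(Σy)² = 6·1796 − 6084 = 4692
  √(533·4692) = √2500836 = 1581.4032
r = -732 / 1581.4032 = -0.4629
t = r·√(n−2)/√(1−r²) = -0.4629·√4 / √(1−0.214276) = -0.925800 / 0.886411 = -1.044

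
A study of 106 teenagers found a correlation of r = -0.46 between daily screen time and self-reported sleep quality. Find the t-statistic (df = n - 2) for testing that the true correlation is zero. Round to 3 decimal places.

1 − r² = 1 − 0.2116 = 0.7884;  √(1−r²) = 0.887919
√(n−2) = √104 = 10.198039
t = r·√(n−2)/√(1−r²) = -0.46 · 10.198039 / 0.887919 = -5.283

-5.283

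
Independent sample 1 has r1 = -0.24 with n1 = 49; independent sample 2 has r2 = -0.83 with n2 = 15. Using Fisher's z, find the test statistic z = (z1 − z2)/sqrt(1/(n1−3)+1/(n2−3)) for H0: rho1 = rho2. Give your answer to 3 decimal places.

2.910

Fisher z-transforms: z1 = atanh(-0.24) = -0.244774, z2 = atanh(-0.83) = -1.188136; difference d = 0.943362
Var(d) = 1/46 + 1/12 = 0.0217391 + 0.0833333 = 0.1050724
z = d/√Var(d) = 0.943362 / √0.1050724 = 0.943362 / 0.324149 = 2.910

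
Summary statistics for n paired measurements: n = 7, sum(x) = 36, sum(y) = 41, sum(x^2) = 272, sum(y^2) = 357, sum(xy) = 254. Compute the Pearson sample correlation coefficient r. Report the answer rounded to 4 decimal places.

0.4282

S_xy = nΣxy − ΣxΣy = 7·254 − 36·41 = 1778 − 1476 = 302
S_xx = nΣx² − (Σx)² = 7·272 − 36² = 1904 − 1296 = 608
S_yy = nΣy² − (Σy)² = 7·357 − 41² = 2499 − 1681 = 818
r = S_xy / √(S_xx·S_yy) = 302 / √(608·818) = 302 / √497344 = 302 / 705.2262 = 0.4282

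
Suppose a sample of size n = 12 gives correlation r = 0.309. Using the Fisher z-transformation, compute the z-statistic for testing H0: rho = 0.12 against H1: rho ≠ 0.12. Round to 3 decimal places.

0.597

z_r = atanh(0.309) = 0.319439,  z_0 = atanh(0.12) = 0.120581
SE = 1/√(n−3) = 1/√9 = 0.333333
z = (z_r − z_0)/SE = (0.319439 − 0.120581) / 0.333333 = 0.198858 / 0.333333 = 0.597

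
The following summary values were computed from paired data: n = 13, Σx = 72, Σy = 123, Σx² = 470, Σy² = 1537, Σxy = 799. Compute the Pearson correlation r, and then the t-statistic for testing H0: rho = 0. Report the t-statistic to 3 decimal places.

S_xy = nΣxy − ΣxΣy = 13·799 − 72·123 = 10387 − 8856 = 1531
S_xx = nΣx² − (Σx)² = 13·470 − 72² = 6110 − 5184 = 926
S_yy = nΣy² − (Σy)² = 13·1537 − 123² = 19981 − 15129 = 4852
r = S_xy / √(S_xx·S_yy) = 1531 / √(926·4852) = 1531 / √4492952 = 1531 / 2119.6585 = 0.7223
t = r·√(n−2)/√(1−r²) = 0.7223·√11 / √(1−0.521717) = 2.395598 / 0.691580 = 3.464

3.464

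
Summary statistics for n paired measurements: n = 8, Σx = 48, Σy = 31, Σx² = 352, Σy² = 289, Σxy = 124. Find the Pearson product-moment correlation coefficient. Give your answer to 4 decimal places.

-0.5964

S_xy = nΣxy − ΣxΣy = 8·124 − 48·31 = 992 − 1488 = -496
S_xx = nΣx² − (Σx)² = 8·352 − 48² = 2816 − 2304 = 512
S_yy = nΣy² − (Σy)² = 8·289 − 31² = 2312 − 961 = 1351
r = S_xy / √(S_xx·S_yy) = -496 / √(512·1351) = -496 / √691712 = -496 / 831.6923 = -0.5964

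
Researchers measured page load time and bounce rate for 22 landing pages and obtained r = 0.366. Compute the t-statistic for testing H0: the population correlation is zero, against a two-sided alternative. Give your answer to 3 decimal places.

1.759

1 − r² = 1 − 0.133956 = 0.866044;  √(1−r²) = 0.930615
√(n−2) = √20 = 4.472136
t = r·√(n−2)/√(1−r²) = 0.366 · 4.472136 / 0.930615 = 1.759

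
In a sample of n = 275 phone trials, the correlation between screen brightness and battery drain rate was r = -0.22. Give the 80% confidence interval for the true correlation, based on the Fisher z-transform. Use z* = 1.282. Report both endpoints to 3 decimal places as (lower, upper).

Fisher z: z_r = atanh(r) = ½·ln((1+(-0.22))/(1−(-0.22))) = -0.223656
SE(z) = 1/√(n−3) = 1/√272 = 0.060634
80% ⇒ z* = 1.282; margin = 1.282·0.060634 = 0.077733
CI on z-scale: (-0.301389, -0.145923)
Back-transform: tanh(-0.301389) = -0.292583, tanh(-0.145923) = -0.144896

(-0.293, -0.145)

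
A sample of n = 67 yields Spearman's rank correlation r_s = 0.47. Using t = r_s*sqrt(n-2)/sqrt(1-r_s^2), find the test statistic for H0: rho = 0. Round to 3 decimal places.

1 − r_s² = 1 − 0.2209 = 0.7791;  √(1−r_s²) = 0.882666
√(n−2) = √65 = 8.062258
t = r_s·√(n−2)/√(1−r_s²) = 0.47 · 8.062258 / 0.882666 = 4.293

4.293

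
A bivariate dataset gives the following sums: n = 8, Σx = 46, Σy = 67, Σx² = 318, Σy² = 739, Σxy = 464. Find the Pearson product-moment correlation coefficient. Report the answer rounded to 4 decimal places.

S_xy = nΣxy − ΣxΣy = 8·464 − 46·67 = 3712 − 3082 = 630
S_xx = nΣx² − (Σx)² = 8·318 − 46² = 2544 − 2116 = 428
S_yy = nΣy² − (Σy)² = 8·739 − 67² = 5912 − 4489 = 1423
r = S_xy / √(S_xx·S_yy) = 630 / √(428·1423) = 630 / √609044 = 630 / 780.4127 = 0.8073

0.8073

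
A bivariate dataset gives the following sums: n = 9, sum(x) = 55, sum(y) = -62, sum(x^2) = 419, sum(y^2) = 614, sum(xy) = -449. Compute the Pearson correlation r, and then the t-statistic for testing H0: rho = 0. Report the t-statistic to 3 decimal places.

Numerator: nΣxy − (Σx)(Σy) = 9·(-449) − (55)(-62) = -631
Denominator: √[(nΣx²−(Σx)²)(nΣy²−(Σy)²)]
  nΣx²−(Σx)² = 9·419 − 3025 = 746;  nΣy²−(Σy)² = 9·614 − 3844 = 1682
  √(746·1682) = √1254772 = 1120.1661
r = -631 / 1120.1661 = -0.5633
t = r·√(n−2)/√(1−r²) = -0.5633·√7 / √(1−0.317307) = -1.490352 / 0.826252 = -1.804

-1.804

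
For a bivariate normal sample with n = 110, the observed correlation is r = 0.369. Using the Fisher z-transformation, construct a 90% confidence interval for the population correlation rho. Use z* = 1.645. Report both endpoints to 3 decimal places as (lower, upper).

(0.224, 0.498)

Fisher z: z_r = atanh(r) = ½·ln((1+0.369)/(1−0.369)) = 0.387265
SE(z) = 1/√(n−3) = 1/√107 = 0.096674
90% ⇒ z* = 1.645; margin = 1.645·0.096674 = 0.159029
CI on z-scale: (0.228236, 0.546294)
Back-transform: tanh(0.228236) = 0.224354, tanh(0.546294) = 0.497737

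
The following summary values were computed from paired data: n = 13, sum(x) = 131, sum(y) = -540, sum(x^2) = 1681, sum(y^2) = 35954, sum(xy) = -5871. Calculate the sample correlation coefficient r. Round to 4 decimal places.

S_xy = nΣxy − ΣxΣy = 13·(-5871) − 131·(-540) = -76323 − (-70740) = -5583
S_xx = nΣx² − (Σx)² = 13·1681 − 131² = 21853 − 17161 = 4692
S_yy = nΣy² − (Σy)² = 13·35954 − (-540)² = 467402 − 291600 = 175802
r = S_xy / √(S_xx·S_yy) = -5583 / √(4692·175802) = -5583 / √824862984 = -5583 / 28720.4280 = -0.1944

-0.1944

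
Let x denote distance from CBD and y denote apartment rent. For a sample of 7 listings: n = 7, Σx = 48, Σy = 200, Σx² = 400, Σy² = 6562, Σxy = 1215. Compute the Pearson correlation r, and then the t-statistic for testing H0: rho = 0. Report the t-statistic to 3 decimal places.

-1.854

S_xy = nΣxy − ΣxΣy = 7·1215 − 48·200 = 8505 − 9600 = -1095
S_xx = nΣx² − (Σx)² = 7·400 − 48² = 2800 − 2304 = 496
S_yy = nΣy² − (Σy)² = 7·6562 − 200² = 45934 − 40000 = 5934
r = S_xy / √(S_xx·S_yy) = -1095 / √(496·5934) = -1095 / √2943264 = -1095 / 1715.5944 = -0.6383
t = r·√(n−2)/√(1−r²) = -0.6383·√5 / √(1−0.407427) = -1.427282 / 0.769788 = -1.854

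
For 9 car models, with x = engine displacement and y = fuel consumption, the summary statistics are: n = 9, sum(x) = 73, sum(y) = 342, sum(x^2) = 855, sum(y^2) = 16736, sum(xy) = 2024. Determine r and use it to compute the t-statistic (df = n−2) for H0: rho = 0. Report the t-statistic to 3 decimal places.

-3.059

S_xy = nΣxy − ΣxΣy = 9·2024 − 73·342 = 18216 − 24966 = -6750
S_xx = nΣx² − (Σx)² = 9·855 − 73² = 7695 − 5329 = 2366
S_yy = nΣy² − (Σy)² = 9·16736 − 342² = 150624 − 116964 = 33660
r = S_xy / √(S_xx·S_yy) = -6750 / √(2366·33660) = -6750 / √79639560 = -6750 / 8924.1000 = -0.7564
t = r·√(n−2)/√(1−r²) = -0.7564·√7 / √(1−0.572141) = -2.001246 / 0.654109 = -3.059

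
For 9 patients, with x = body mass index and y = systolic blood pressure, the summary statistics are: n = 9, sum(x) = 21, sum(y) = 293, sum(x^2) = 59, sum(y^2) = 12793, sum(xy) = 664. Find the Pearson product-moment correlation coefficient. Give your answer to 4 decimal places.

Numerator: nΣxy − (Σx)(Σy) = 9·664 − (21)(293) = -177
Denominator: √[(nΣx²−(Σx)²)(nΣy²−(Σy)²)]
  nΣx²−(Σx)² = 9·59 − 441 = 90;  nΣy²−(Σy)² = 9·12793 − 85849 = 29288
  √(90·29288) = √2635920 = 1623.5517
r = -177 / 1623.5517 = -0.1090

-0.1090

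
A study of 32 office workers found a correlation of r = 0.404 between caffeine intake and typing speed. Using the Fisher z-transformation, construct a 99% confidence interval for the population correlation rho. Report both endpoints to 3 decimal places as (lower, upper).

(-0.050, 0.720)

z_r = atanh(0.404) = 0.428420;  SE = 1/√(n−3) = 1/√29 = 0.185695
z-limits: 0.428420 ± 2.576·0.185695 = 0.428420 ± 0.478350 = [-0.049930, 0.906770]
ρ-limits: (tanh -0.049930, tanh 0.906770) = (-0.050, 0.720)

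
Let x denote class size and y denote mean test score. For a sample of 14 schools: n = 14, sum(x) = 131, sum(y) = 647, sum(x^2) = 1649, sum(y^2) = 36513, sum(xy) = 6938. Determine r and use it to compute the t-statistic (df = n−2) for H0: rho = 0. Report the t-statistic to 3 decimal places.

S_xy = nΣxy − ΣxΣy = 14·6938 − 131·647 = 97132 − 84757 = 12375
S_xx = nΣx² − (Σx)² = 14·1649 − 131² = 23086 − 17161 = 5925
S_yy = nΣy² − (Σy)² = 14·36513 − 647² = 511182 − 418609 = 92573
r = S_xy / √(S_xx·S_yy) = 12375 / √(5925·92573) = 12375 / √548495025 = 12375 / 23419.9706 = 0.5284
t = r·√(n−2)/√(1−r²) = 0.5284·√12 / √(1−0.279207) = 1.830431 / 0.848995 = 2.156

2.156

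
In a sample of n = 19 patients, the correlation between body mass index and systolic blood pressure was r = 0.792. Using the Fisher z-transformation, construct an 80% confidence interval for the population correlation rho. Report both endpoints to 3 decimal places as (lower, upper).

(0.639, 0.885)

z_r = atanh(0.792) = 1.076775;  SE = 1/√(n−3) = 1/√16 = 0.250000
z-limits: 1.076775 ± 1.282·0.250000 = 1.076775 ± 0.320500 = [0.756275, 1.397275]
ρ-limits: (tanh 0.756275, tanh 1.397275) = (0.639, 0.885)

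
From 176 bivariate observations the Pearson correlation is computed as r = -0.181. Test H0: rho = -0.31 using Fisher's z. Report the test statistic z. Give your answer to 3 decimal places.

1.809

Fisher z: atanh(-0.181) = -0.183016, atanh(-0.31) = -0.320545
z = (z_r − z_0)·√(n−3) = (-0.183016 − (-0.320545))·√173 = 0.137529 · 13.152946 = 1.809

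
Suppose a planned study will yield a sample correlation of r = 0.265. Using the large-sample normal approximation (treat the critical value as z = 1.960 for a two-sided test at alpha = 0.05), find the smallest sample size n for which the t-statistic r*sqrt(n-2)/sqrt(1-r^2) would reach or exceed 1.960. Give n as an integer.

53

r√(n−2)/√(1−r²) ≥ 1.960  ⇔  n−2 ≥ (1.960)²·(1−r²)/r²
(1−r²)/r² = (1−0.070225)/0.070225 = 13.2399
n ≥ 2 + 3.8416·13.2399 = 2 + 50.8624 = 52.8624
⌈52.8624⌉ = 53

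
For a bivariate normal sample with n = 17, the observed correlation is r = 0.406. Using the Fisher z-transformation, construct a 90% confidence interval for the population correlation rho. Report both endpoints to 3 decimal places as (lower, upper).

z_r = atanh(0.406) = 0.430812;  SE = 1/√(n−3) = 1/√14 = 0.267261
z-limits: 0.430812 ± 1.645·0.267261 = 0.430812 ± 0.439644 = [-0.008832, 0.870456]
ρ-limits: (tanh -0.008832, tanh 0.870456) = (-0.009, 0.702)

(-0.009, 0.702)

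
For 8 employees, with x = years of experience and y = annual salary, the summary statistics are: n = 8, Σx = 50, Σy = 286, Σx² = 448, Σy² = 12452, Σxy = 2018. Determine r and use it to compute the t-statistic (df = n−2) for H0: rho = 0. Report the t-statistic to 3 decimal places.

1.132

Numerator: nΣxy − (Σx)(Σy) = 8·2018 − (50)(286) = 1844
Denominator: √[(nΣx²−(Σx)²)(nΣy²−(Σy)²)]
  nΣx²−(Σx)² = 8·448 − 2500 = 1084;  nΣy²−(Σy)² = 8·12452 − 81796 = 17820
  √(1084·17820) = √19316880 = 4395.0973
r = 1844 / 4395.0973 = 0.4196
t = r·√(n−2)/√(1−r²) = 0.4196·√6 / √(1−0.176064) = 1.027806 / 0.907709 = 1.132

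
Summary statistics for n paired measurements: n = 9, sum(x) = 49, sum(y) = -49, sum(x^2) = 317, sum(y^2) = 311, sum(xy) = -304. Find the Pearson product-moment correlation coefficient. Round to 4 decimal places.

-0.7898

S_xy = nΣxy − ΣxΣy = 9·(-304) − 49·(-49) = -2736 − (-2401) = -335
S_xx = nΣx² − (Σx)² = 9·317 − 49² = 2853 − 2401 = 452
S_yy = nΣy² − (Σy)² = 9·311 − (-49)² = 2799 − 2401 = 398
r = S_xy / √(S_xx·S_yy) = -335 / √(452·398) = -335 / √179896 = -335 / 424.1415 = -0.7898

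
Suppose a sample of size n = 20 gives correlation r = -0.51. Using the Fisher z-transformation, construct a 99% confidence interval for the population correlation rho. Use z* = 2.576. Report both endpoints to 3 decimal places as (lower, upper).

(-0.830, 0.062)

Fisher z: z_r = atanh(r) = ½·ln((1+(-0.51))/(1−(-0.51))) = -0.562730
SE(z) = 1/√(n−3) = 1/√17 = 0.242536
99% ⇒ z* = 2.576; margin = 2.576·0.242536 = 0.624773
CI on z-scale: (-1.187503, 0.062043)
Back-transform: tanh(-1.187503) = -0.829803, tanh(0.062043) = 0.061964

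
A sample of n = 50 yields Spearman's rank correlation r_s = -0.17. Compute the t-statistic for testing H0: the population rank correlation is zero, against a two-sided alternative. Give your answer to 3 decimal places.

1 − r_s² = 1 − 0.0289 = 0.9711;  √(1−r_s²) = 0.985444
√(n−2) = √48 = 6.928203
t = r_s·√(n−2)/√(1−r_s²) = -0.17 · 6.928203 / 0.985444 = -1.195

-1.195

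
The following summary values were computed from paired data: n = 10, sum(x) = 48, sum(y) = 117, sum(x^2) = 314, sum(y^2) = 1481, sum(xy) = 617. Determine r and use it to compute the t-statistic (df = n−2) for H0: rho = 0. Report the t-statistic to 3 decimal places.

1.974

S_xy = nΣxy − ΣxΣy = 10·617 − 48·117 = 6170 − 5616 = 554
S_xx = nΣx² − (Σx)² = 10·314 − 48² = 3140 − 2304 = 836
S_yy = nΣy² − (Σy)² = 10·1481 − 117² = 14810 − 13689 = 1121
r = S_xy / √(S_xx·S_yy) = 554 / √(836·1121) = 554 / √937156 = 554 / 968.0682 = 0.5723
t = r·√(n−2)/√(1−r²) = 0.5723·√8 / √(1−0.327527) = 1.618709 / 0.820045 = 1.974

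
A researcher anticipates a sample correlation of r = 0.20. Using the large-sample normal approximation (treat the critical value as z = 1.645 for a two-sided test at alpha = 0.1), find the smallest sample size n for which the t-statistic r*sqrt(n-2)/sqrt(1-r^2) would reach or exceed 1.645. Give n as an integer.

67

Need r·√(n−2)/√(1−r²) ≥ 1.645
√(n−2) ≥ 1.645·√(1−0.0400) / 0.20 = 1.645·0.979796 / 0.20 = 8.0588
n−2 ≥ 64.9443  ⇒  n ≥ 66.9443
Smallest integer n = 67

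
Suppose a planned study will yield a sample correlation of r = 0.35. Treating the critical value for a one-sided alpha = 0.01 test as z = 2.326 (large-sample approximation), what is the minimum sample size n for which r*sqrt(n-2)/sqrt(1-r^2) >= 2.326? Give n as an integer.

41

r√(n−2)/√(1−r²) ≥ 2.326  ⇔  n−2 ≥ (2.326)²·(1−r²)/r²
(1−r²)/r² = (1−0.1225)/0.1225 = 7.1633
n ≥ 2 + 5.410276·7.1633 = 2 + 38.7554 = 40.7554
⌈40.7554⌉ = 41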